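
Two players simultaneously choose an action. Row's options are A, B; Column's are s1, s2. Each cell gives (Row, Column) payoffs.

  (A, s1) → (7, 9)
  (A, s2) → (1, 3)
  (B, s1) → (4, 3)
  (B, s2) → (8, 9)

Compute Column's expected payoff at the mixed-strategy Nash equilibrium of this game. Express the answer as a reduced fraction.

6

Row mixes with probability p on A, chosen so Column is indifferent: 9p + 3(1−p) = 3p + 9(1−p) gives p = 1/2.
Column's expected payoff is 9·1/2 + 3·1/2 = 6.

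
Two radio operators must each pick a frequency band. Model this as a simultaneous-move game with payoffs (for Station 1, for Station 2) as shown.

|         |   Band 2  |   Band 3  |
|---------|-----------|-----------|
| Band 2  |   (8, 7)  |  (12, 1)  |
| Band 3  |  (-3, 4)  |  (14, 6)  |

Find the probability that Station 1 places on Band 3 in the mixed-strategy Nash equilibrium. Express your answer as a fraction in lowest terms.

Station 1's mix p on Band 2 must make Station 2 indifferent between Band 2 and Band 3.
Station 2's payoff from Band 2: 7p + 4(1−p). From Band 3: 1p + 6(1−p).
Set equal: 6p = 2(1−p) → p = 2/8 = 1/4.
Probability on Band 3 is 1 − 1/4 = 3/4.

3/4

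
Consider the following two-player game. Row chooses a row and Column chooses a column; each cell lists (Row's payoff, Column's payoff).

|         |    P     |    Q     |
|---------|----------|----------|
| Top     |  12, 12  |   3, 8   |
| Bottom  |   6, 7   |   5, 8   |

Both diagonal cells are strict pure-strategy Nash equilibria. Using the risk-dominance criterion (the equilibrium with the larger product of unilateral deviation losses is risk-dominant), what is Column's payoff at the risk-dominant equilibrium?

12

At (Top, P): Row loses 12 − 6 = 6 by deviating; Column loses 12 − 8 = 4. Product = 6·4 = 24.
At (Bottom, Q): Row loses 5 − 3 = 2 by deviating; Column loses 8 − 7 = 1. Product = 2·1 = 2.
24 > 2, so (Top, P) is risk-dominant. Column's payoff there is 12.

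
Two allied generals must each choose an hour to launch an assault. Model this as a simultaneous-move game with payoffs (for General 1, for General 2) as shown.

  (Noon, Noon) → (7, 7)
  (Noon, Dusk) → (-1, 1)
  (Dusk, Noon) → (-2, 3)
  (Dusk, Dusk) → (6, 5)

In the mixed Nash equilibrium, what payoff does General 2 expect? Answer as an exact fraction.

4

General 1 mixes with probability p on Noon, chosen so General 2 is indifferent: 7p + 3(1−p) = 1p + 5(1−p) gives p = 1/4.
General 2's expected payoff is 7·1/4 + 3·3/4 = 4.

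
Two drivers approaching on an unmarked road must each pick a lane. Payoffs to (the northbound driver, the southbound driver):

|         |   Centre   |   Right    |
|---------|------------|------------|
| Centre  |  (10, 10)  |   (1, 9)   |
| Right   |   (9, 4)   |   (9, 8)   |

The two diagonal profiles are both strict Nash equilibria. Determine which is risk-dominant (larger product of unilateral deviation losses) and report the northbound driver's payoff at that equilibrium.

9

At both Centre: the northbound driver loses 10 − 9 = 1 by deviating; the southbound driver loses 10 − 9 = 1. Product = 1·1 = 1.
At both Right: the northbound driver loses 9 − 1 = 8 by deviating; the southbound driver loses 8 − 4 = 4. Product = 8·4 = 32.
32 > 1, so both Right is risk-dominant. The northbound driver's payoff there is 9.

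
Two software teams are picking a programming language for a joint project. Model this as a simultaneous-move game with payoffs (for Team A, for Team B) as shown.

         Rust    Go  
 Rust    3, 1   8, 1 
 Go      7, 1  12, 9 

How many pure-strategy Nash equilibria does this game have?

1

Both Go: Team A gets 12 (best alternative 8); Team B gets 9 (best alternative 1). Neither deviates — NE.
Both Rust is not a NE: Team A would switch to Go (7 > 3).
No other cell survives both best-response checks, so there is 1 pure NE.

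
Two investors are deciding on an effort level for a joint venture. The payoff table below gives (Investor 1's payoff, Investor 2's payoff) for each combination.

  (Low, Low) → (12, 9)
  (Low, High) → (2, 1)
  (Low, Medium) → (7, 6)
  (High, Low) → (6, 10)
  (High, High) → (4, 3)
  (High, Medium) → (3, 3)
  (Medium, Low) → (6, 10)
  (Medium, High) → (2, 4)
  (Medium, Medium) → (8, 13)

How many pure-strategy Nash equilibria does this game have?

Both Low: Investor 1 gets 12 (best alternative 6); Investor 2 gets 9 (best alternative 6). Neither deviates — NE.
Both Medium: Investor 1 gets 8 (best alternative 7); Investor 2 gets 13 (best alternative 10). Neither deviates — NE.
Both High is not a NE: Investor 2 would switch to Low (10 > 3).
No other cell survives both best-response checks, so there are 2 pure NE.

2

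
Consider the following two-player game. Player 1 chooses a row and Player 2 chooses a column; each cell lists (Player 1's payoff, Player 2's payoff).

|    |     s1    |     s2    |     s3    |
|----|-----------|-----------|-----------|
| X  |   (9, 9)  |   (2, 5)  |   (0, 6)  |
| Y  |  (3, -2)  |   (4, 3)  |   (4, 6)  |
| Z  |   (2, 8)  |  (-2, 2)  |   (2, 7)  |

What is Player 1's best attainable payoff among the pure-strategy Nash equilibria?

(X, s1) is a pure NE (Player 1: 9 ≥ 3; Player 2: 9 ≥ 6). Player 1 gets 9.
(Y, s3) is a pure NE (Player 1: 4 ≥ 2; Player 2: 6 ≥ 3). Player 1 gets 4.
Every other cell has a profitable deviation for at least one player. Highest of {9, 4} is 9.

9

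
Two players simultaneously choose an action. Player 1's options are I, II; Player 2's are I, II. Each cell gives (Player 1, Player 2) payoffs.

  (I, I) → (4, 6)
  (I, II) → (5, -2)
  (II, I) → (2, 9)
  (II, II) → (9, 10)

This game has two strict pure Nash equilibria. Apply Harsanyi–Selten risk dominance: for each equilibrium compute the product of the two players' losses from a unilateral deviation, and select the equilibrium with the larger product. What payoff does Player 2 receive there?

At both I: Player 1 loses 4 − 2 = 2 by deviating; Player 2 loses 6 − (-2) = 8. Product = 2·8 = 16.
At both II: Player 1 loses 9 − 5 = 4 by deviating; Player 2 loses 10 − 9 = 1. Product = 4·1 = 4.
16 > 4, so both I is risk-dominant. Player 2's payoff there is 6.

6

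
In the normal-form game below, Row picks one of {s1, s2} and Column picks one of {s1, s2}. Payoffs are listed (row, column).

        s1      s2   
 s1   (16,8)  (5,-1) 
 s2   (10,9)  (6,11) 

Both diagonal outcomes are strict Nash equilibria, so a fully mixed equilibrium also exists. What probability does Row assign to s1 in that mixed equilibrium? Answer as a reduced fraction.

Row's mix p on s1 must make Column indifferent between s1 and s2.
Column's payoff from s1: 8p + 9(1−p). From s2: (-1)p + 11(1−p).
Set equal: 9p = 2(1−p) → p = 2/11.

2/11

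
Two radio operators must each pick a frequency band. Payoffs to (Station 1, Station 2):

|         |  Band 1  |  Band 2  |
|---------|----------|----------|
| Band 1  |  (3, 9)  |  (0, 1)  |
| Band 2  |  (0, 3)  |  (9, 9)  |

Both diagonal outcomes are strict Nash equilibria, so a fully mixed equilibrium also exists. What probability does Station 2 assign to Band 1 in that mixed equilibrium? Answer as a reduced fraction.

Station 2's mix q on Band 1 must make Station 1 indifferent between Band 1 and Band 2.
Station 1's payoff from Band 1: 3q + 0(1−q). From Band 2: 0q + 9(1−q).
Set equal: 3q = 9(1−q) → q = 9/12 = 3/4.

3/4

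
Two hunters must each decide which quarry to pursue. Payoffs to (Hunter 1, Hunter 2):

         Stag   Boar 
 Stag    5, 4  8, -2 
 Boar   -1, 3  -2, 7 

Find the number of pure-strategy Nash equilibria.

1

Both Stag: Hunter 1 gets 5 (best alternative -1); Hunter 2 gets 4 (best alternative -2). Neither deviates — NE.
Both Boar is not a NE: Hunter 1 would switch to Stag (8 > -2).
No other cell survives both best-response checks, so there is 1 pure NE.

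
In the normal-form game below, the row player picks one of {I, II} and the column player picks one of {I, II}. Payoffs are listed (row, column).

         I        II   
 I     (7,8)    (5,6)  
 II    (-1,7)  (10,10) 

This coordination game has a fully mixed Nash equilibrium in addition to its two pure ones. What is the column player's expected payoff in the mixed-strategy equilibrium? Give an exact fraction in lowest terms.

The row player mixes with probability p on I, chosen so the column player is indifferent: 8p + 7(1−p) = 6p + 10(1−p) gives p = 3/5.
The column player's expected payoff is 8·3/5 + 7·2/5 = 38/5.

38/5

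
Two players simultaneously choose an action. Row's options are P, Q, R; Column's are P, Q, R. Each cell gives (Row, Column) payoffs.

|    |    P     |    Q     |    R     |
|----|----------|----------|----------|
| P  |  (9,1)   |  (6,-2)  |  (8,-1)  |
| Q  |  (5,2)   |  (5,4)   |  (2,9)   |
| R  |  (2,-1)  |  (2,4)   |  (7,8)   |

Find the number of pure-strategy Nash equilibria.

1

Both P: Row gets 9 (best alternative 5); Column gets 1 (best alternative -1). Neither deviates — NE.
Both Q is not a NE: Row would switch to P (6 > 5).
No other cell survives both best-response checks, so there is 1 pure NE.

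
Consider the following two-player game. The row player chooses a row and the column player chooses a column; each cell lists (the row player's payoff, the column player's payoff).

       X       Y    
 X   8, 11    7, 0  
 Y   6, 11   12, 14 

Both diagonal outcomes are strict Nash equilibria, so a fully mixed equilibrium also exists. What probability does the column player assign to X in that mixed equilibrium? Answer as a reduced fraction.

5/7

The column player's mix q on X must make the row player indifferent between X and Y.
The row player's payoff from X: 8q + 7(1−q). From Y: 6q + 12(1−q).
Set equal: 2q = 5(1−q) → q = 5/7.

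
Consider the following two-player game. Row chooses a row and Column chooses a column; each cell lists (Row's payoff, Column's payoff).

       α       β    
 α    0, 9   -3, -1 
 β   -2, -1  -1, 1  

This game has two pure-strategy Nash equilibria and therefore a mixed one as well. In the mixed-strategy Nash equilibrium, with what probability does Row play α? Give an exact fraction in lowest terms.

Row's mix p on α must make Column indifferent between α and β.
Column's payoff from α: 9p + (-1)(1−p). From β: (-1)p + 1(1−p).
Set equal: 10p = 2(1−p) → p = 2/12 = 1/6.

1/6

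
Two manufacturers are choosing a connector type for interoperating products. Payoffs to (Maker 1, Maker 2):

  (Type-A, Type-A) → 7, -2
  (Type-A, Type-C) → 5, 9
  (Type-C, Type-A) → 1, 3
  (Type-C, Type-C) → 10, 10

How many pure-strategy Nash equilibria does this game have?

Both Type-C: Maker 1 gets 10 (best alternative 5); Maker 2 gets 10 (best alternative 3). Neither deviates — NE.
Both Type-A is not a NE: Maker 2 would switch to Type-C (9 > -2).
No other cell survives both best-response checks, so there is 1 pure NE.

1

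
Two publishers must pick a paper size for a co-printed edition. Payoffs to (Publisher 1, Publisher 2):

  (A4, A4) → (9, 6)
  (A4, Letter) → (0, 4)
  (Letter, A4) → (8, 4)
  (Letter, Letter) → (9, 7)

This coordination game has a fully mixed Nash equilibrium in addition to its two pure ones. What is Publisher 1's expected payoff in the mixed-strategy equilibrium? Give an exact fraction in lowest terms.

Publisher 2 mixes with probability q on A4, chosen so Publisher 1 is indifferent: 9q + 0(1−q) = 8q + 9(1−q) gives q = 9/10.
Publisher 1's expected payoff (from either row, since indifferent) is 9·9/10 + 0·1/10 = 81/10.

81/10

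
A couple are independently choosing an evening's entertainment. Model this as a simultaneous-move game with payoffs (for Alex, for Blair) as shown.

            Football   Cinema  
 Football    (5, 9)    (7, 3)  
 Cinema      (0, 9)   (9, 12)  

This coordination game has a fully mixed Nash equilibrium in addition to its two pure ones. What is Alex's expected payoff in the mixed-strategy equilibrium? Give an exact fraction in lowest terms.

Blair mixes with probability q on Football, chosen so Alex is indifferent: 5q + 7(1−q) = 0q + 9(1−q) gives q = 2/7.
Alex's expected payoff (from either row, since indifferent) is 5·2/7 + 7·5/7 = 45/7.

45/7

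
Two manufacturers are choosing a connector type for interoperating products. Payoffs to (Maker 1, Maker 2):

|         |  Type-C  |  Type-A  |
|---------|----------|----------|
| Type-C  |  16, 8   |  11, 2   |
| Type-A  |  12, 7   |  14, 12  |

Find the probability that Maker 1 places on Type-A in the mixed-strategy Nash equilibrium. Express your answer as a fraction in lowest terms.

Maker 1's mix p on Type-C must make Maker 2 indifferent between Type-C and Type-A.
Maker 2's payoff from Type-C: 8p + 7(1−p). From Type-A: 2p + 12(1−p).
Set equal: 6p = 5(1−p) → p = 5/11.
Probability on Type-A is 1 − 5/11 = 6/11.

6/11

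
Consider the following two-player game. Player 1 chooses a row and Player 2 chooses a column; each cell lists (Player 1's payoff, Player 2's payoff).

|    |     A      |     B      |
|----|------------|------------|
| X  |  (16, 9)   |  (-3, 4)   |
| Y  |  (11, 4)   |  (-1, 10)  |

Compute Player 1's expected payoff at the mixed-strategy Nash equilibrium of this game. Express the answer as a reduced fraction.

Player 2 mixes with probability q on A, chosen so Player 1 is indifferent: 16q + (-3)(1−q) = 11q + (-1)(1−q) gives q = 2/7.
Player 1's expected payoff (from either row, since indifferent) is 16·2/7 + (-3)·5/7 = 17/7.

17/7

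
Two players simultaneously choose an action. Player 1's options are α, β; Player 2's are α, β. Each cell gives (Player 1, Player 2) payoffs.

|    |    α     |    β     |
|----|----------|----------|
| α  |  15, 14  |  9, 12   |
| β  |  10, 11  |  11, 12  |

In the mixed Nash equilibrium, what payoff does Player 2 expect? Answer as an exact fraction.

12

Player 1 mixes with probability p on α, chosen so Player 2 is indifferent: 14p + 11(1−p) = 12p + 12(1−p) gives p = 1/3.
Player 2's expected payoff is 14·1/3 + 11·2/3 = 12.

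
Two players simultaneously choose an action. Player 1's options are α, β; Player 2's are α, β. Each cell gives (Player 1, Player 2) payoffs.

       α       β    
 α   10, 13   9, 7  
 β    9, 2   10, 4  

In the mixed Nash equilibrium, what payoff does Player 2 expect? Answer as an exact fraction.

Player 1 mixes with probability p on α, chosen so Player 2 is indifferent: 13p + 2(1−p) = 7p + 4(1−p) gives p = 1/4.
Player 2's expected payoff is 13·1/4 + 2·3/4 = 19/4.

19/4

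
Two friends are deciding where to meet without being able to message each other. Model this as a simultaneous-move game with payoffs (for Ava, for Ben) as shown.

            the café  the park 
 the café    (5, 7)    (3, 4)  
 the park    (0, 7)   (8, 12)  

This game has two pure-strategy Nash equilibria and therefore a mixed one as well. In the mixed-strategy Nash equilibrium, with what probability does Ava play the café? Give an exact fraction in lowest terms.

Ava's mix p on the café must make Ben indifferent between the café and the park.
Ben's payoff from the café: 7p + 7(1−p). From the park: 4p + 12(1−p).
Set equal: 3p = 5(1−p) → p = 5/8.

5/8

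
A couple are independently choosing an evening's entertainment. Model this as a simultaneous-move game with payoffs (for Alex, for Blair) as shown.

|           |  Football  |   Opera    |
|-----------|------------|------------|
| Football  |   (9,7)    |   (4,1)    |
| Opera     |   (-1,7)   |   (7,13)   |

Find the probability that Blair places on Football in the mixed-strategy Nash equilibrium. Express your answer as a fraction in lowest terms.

3/13

Blair's mix q on Football must make Alex indifferent between Football and Opera.
Alex's payoff from Football: 9q + 4(1−q). From Opera: (-1)q + 7(1−q).
Set equal: 10q = 3(1−q) → q = 3/13.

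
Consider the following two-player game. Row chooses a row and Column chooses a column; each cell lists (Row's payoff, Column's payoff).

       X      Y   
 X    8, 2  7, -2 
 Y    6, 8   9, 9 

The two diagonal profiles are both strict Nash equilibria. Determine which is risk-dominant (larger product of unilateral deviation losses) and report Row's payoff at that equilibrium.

At both X: Row loses 8 − 6 = 2 by deviating; Column loses 2 − (-2) = 4. Product = 2·4 = 8.
At both Y: Row loses 9 − 7 = 2 by deviating; Column loses 9 − 8 = 1. Product = 2·1 = 2.
8 > 2, so both X is risk-dominant. Row's payoff there is 8.

8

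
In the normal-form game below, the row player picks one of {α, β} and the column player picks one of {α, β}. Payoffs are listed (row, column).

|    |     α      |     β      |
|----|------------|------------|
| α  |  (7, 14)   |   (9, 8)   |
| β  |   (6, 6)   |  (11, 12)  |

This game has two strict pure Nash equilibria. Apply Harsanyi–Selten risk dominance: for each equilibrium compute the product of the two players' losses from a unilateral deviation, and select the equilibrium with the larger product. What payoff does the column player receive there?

At both α: the row player loses 7 − 6 = 1 by deviating; the column player loses 14 − 8 = 6. Product = 1·6 = 6.
At both β: the row player loses 11 − 9 = 2 by deviating; the column player loses 12 − 6 = 6. Product = 2·6 = 12.
12 > 6, so both β is risk-dominant. The column player's payoff there is 12.

12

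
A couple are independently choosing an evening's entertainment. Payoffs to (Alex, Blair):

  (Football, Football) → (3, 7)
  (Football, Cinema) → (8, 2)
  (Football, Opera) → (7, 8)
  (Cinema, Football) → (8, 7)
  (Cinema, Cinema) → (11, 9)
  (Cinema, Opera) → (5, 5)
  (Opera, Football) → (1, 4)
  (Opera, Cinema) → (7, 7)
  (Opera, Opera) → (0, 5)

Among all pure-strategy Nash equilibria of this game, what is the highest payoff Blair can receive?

(Football, Opera) is a pure NE (Alex: 7 ≥ 5; Blair: 8 ≥ 7). Blair gets 8.
Both Cinema is a pure NE (Alex: 11 ≥ 8; Blair: 9 ≥ 7). Blair gets 9.
Every other cell has a profitable deviation for at least one player. Highest of {8, 9} is 9.

9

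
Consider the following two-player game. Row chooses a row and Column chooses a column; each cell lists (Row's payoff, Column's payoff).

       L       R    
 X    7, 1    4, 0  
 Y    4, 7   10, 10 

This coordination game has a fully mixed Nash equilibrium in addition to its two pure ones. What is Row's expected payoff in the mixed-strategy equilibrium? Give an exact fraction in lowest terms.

6

Column mixes with probability q on L, chosen so Row is indifferent: 7q + 4(1−q) = 4q + 10(1−q) gives q = 2/3.
Row's expected payoff (from either row, since indifferent) is 7·2/3 + 4·1/3 = 6.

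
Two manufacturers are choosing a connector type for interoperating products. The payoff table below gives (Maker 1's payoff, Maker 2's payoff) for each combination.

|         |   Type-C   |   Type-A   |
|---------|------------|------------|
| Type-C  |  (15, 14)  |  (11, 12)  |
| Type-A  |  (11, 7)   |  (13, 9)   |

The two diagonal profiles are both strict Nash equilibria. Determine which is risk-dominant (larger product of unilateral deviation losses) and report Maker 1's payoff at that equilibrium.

15

At both Type-C: Maker 1 loses 15 − 11 = 4 by deviating; Maker 2 loses 14 − 12 = 2. Product = 4·2 = 8.
At both Type-A: Maker 1 loses 13 − 11 = 2 by deviating; Maker 2 loses 9 − 7 = 2. Product = 2·2 = 4.
8 > 4, so both Type-C is risk-dominant. Maker 1's payoff there is 15.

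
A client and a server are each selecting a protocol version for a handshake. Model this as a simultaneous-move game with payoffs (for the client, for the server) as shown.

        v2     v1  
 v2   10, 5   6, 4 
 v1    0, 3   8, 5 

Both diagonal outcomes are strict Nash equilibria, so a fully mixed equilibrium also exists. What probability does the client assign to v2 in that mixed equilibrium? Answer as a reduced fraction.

2/3

The client's mix p on v2 must make the server indifferent between v2 and v1.
The server's payoff from v2: 5p + 3(1−p). From v1: 4p + 5(1−p).
Set equal: 1p = 2(1−p) → p = 2/3.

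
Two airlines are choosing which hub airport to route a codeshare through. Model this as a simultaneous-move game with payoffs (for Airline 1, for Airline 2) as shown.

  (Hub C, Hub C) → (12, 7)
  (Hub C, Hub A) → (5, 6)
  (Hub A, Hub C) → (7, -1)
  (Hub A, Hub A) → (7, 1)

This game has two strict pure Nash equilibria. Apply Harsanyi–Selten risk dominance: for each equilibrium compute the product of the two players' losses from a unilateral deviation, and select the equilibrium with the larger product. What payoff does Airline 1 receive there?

At both Hub C: Airline 1 loses 12 − 7 = 5 by deviating; Airline 2 loses 7 − 6 = 1. Product = 5·1 = 5.
At both Hub A: Airline 1 loses 7 − 5 = 2 by deviating; Airline 2 loses 1 − (-1) = 2. Product = 2·2 = 4.
5 > 4, so both Hub C is risk-dominant. Airline 1's payoff there is 12.

12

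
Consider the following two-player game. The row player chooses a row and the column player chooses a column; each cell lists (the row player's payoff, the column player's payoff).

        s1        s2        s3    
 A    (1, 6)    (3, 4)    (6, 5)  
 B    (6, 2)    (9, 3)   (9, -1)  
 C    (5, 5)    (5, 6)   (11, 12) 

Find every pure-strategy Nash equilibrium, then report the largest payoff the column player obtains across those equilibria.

(B, s2) is a pure NE (the row player: 9 ≥ 5; the column player: 3 ≥ 2). The column player gets 3.
(C, s3) is a pure NE (the row player: 11 ≥ 9; the column player: 12 ≥ 6). The column player gets 12.
Every other cell has a profitable deviation for at least one player. Highest of {3, 12} is 12.

12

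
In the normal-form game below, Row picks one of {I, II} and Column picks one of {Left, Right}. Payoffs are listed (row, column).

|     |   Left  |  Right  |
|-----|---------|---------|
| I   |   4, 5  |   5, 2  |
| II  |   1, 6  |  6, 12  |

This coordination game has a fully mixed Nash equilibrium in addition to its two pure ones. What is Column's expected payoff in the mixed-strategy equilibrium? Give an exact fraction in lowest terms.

Row mixes with probability p on I, chosen so Column is indifferent: 5p + 6(1−p) = 2p + 12(1−p) gives p = 2/3.
Column's expected payoff is 5·2/3 + 6·1/3 = 16/3.

16/3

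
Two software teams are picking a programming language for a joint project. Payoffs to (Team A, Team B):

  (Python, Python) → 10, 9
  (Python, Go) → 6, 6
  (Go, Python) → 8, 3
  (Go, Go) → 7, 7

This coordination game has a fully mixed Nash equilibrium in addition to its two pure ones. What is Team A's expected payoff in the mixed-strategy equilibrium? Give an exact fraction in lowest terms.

22/3

Team B mixes with probability q on Python, chosen so Team A is indifferent: 10q + 6(1−q) = 8q + 7(1−q) gives q = 1/3.
Team A's expected payoff (from either row, since indifferent) is 10·1/3 + 6·2/3 = 22/3.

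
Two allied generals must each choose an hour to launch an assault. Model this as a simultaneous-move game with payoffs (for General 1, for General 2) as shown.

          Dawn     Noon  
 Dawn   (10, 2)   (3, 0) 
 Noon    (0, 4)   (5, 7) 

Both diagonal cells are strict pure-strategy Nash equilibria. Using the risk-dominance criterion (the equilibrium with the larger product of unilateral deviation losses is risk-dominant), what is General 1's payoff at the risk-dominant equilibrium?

10

At both Dawn: General 1 loses 10 − 0 = 10 by deviating; General 2 loses 2 − 0 = 2. Product = 10·2 = 20.
At both Noon: General 1 loses 5 − 3 = 2 by deviating; General 2 loses 7 − 4 = 3. Product = 2·3 = 6.
20 > 6, so both Dawn is risk-dominant. General 1's payoff there is 10.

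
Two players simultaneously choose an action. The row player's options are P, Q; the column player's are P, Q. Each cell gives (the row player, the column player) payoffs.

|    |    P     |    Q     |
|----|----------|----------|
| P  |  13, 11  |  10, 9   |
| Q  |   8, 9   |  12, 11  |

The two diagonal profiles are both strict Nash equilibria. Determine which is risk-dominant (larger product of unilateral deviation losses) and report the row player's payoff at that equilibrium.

At both P: the row player loses 13 − 8 = 5 by deviating; the column player loses 11 − 9 = 2. Product = 5·2 = 10.
At both Q: the row player loses 12 − 10 = 2 by deviating; the column player loses 11 − 9 = 2. Product = 2·2 = 4.
10 > 4, so both P is risk-dominant. The row player's payoff there is 13.

13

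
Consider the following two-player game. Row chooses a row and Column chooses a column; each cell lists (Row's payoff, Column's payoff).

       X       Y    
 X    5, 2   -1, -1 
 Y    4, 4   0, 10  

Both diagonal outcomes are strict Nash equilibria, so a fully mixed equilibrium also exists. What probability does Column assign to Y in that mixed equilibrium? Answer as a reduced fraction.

Column's mix q on X must make Row indifferent between X and Y.
Row's payoff from X: 5q + (-1)(1−q). From Y: 4q + 0(1−q).
Set equal: 1q = 1(1−q) → q = 1/2.
Probability on Y is 1 − 1/2 = 1/2.

1/2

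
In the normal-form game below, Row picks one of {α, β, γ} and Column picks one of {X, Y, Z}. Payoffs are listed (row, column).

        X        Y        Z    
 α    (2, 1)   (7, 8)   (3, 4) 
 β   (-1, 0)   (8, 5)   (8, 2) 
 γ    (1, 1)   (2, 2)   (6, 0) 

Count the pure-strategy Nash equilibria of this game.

(β, Y): Row gets 8 (best alternative 7); Column gets 5 (best alternative 2). Neither deviates — NE.
(α, X) is not a NE: Column would switch to Y (8 > 1).
No other cell survives both best-response checks, so there is 1 pure NE.

1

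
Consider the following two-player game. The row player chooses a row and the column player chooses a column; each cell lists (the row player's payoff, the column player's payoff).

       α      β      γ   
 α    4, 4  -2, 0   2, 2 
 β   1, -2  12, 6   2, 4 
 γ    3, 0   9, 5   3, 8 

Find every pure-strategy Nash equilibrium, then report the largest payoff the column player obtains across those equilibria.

8

Both α is a pure NE (the row player: 4 ≥ 3; the column player: 4 ≥ 2). The column player gets 4.
Both β is a pure NE (the row player: 12 ≥ 9; the column player: 6 ≥ 4). The column player gets 6.
Both γ is a pure NE (the row player: 3 ≥ 2; the column player: 8 ≥ 5). The column player gets 8.
Every other cell has a profitable deviation for at least one player. Highest of {4, 6, 8} is 8.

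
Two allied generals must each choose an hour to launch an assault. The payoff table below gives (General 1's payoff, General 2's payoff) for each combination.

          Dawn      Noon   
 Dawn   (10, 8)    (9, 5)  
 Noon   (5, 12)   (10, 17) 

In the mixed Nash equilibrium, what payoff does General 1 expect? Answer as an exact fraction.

55/6

General 2 mixes with probability q on Dawn, chosen so General 1 is indifferent: 10q + 9(1−q) = 5q + 10(1−q) gives q = 1/6.
General 1's expected payoff (from either row, since indifferent) is 10·1/6 + 9·5/6 = 55/6.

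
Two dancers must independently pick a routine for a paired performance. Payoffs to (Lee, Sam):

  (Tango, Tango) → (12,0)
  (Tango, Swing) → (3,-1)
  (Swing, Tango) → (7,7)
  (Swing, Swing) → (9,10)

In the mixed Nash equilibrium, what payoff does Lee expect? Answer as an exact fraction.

Sam mixes with probability q on Tango, chosen so Lee is indifferent: 12q + 3(1−q) = 7q + 9(1−q) gives q = 6/11.
Lee's expected payoff (from either row, since indifferent) is 12·6/11 + 3·5/11 = 87/11.

87/11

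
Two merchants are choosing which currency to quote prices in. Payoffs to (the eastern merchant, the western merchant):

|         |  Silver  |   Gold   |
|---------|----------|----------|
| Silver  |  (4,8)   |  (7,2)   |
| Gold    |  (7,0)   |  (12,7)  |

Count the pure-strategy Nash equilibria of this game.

1

Both Gold: the eastern merchant gets 12 (best alternative 7); the western merchant gets 7 (best alternative 0). Neither deviates — NE.
Both Silver is not a NE: the eastern merchant would switch to Gold (7 > 4).
No other cell survives both best-response checks, so there is 1 pure NE.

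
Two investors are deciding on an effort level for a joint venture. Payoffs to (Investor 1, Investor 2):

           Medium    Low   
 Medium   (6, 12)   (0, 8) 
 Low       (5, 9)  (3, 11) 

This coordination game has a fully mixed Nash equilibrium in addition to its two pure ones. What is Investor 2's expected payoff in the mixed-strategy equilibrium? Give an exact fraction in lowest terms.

Investor 1 mixes with probability p on Medium, chosen so Investor 2 is indifferent: 12p + 9(1−p) = 8p + 11(1−p) gives p = 1/3.
Investor 2's expected payoff is 12·1/3 + 9·2/3 = 10.

10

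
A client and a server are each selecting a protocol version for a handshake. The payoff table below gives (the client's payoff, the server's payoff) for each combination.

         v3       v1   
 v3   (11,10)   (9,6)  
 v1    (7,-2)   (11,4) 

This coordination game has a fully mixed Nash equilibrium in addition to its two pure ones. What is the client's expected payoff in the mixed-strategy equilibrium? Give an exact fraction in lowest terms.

29/3

The server mixes with probability q on v3, chosen so the client is indifferent: 11q + 9(1−q) = 7q + 11(1−q) gives q = 1/3.
The client's expected payoff (from either row, since indifferent) is 11·1/3 + 9·2/3 = 29/3.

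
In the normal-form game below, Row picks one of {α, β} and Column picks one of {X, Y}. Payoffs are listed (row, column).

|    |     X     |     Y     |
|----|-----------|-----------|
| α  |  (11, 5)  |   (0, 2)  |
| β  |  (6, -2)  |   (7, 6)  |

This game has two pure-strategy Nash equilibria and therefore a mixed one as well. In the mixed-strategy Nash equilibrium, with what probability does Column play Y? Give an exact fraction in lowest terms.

5/12

Column's mix q on X must make Row indifferent between α and β.
Row's payoff from α: 11q + 0(1−q). From β: 6q + 7(1−q).
Set equal: 5q = 7(1−q) → q = 7/12.
Probability on Y is 1 − 7/12 = 5/12.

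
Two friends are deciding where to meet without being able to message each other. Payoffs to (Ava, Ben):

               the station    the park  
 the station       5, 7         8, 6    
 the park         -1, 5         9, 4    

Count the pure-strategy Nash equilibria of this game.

Both the station: Ava gets 5 (best alternative -1); Ben gets 7 (best alternative 6). Neither deviates — NE.
Both the park is not a NE: Ben would switch to the station (5 > 4).
No other cell survives both best-response checks, so there is 1 pure NE.

1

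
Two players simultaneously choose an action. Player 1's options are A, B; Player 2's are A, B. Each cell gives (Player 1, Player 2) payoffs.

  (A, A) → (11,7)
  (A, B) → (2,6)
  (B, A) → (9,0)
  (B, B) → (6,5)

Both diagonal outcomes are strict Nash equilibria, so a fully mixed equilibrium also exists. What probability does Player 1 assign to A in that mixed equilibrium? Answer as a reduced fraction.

Player 1's mix p on A must make Player 2 indifferent between A and B.
Player 2's payoff from A: 7p + 0(1−p). From B: 6p + 5(1−p).
Set equal: 1p = 5(1−p) → p = 5/6.

5/6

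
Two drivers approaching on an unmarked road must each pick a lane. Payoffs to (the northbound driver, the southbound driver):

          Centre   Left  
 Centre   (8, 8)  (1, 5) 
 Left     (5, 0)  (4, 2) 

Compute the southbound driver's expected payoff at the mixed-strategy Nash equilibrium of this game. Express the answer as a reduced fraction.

The northbound driver mixes with probability p on Centre, chosen so the southbound driver is indifferent: 8p + 0(1−p) = 5p + 2(1−p) gives p = 2/5.
The southbound driver's expected payoff is 8·2/5 + 0·3/5 = 16/5.

16/5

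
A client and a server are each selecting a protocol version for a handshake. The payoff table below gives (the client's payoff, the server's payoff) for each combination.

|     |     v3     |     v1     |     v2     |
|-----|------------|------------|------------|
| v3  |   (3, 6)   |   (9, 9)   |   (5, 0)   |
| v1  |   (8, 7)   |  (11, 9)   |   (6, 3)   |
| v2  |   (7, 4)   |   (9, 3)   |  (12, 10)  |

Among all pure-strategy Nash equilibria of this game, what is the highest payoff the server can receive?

10

Both v1 is a pure NE (the client: 11 ≥ 9; the server: 9 ≥ 7). The server gets 9.
Both v2 is a pure NE (the client: 12 ≥ 6; the server: 10 ≥ 4). The server gets 10.
Every other cell has a profitable deviation for at least one player. Highest of {9, 10} is 10.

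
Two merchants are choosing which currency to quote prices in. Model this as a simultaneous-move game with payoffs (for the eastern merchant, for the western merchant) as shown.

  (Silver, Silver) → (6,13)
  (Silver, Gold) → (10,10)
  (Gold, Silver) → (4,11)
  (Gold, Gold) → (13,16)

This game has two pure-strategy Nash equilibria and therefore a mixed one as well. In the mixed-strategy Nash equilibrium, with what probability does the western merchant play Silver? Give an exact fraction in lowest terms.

The western merchant's mix q on Silver must make the eastern merchant indifferent between Silver and Gold.
The eastern merchant's payoff from Silver: 6q + 10(1−q). From Gold: 4q + 13(1−q).
Set equal: 2q = 3(1−q) → q = 3/5.

3/5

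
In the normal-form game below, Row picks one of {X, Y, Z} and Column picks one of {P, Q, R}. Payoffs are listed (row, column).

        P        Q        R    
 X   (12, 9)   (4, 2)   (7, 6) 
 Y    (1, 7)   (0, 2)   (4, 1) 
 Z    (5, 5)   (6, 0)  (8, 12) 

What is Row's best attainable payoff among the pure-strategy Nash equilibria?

12

(X, P) is a pure NE (Row: 12 ≥ 5; Column: 9 ≥ 6). Row gets 12.
(Z, R) is a pure NE (Row: 8 ≥ 7; Column: 12 ≥ 5). Row gets 8.
Every other cell has a profitable deviation for at least one player. Highest of {12, 8} is 12.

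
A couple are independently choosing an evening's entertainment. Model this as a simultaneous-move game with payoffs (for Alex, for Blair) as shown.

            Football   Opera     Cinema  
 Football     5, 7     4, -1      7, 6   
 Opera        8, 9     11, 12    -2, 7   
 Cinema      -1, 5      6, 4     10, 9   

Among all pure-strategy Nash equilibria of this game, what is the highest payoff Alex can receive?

Both Opera is a pure NE (Alex: 11 ≥ 6; Blair: 12 ≥ 9). Alex gets 11.
Both Cinema is a pure NE (Alex: 10 ≥ 7; Blair: 9 ≥ 5). Alex gets 10.
Every other cell has a profitable deviation for at least one player. Highest of {11, 10} is 11.

11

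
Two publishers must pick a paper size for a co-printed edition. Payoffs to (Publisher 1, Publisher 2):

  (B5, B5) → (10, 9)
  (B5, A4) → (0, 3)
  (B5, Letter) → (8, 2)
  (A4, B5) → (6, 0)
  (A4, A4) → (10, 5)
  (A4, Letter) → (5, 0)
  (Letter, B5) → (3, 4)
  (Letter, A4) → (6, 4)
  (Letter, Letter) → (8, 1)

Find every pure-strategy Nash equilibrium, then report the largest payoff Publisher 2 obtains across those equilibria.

Both B5 is a pure NE (Publisher 1: 10 ≥ 6; Publisher 2: 9 ≥ 3). Publisher 2 gets 9.
Both A4 is a pure NE (Publisher 1: 10 ≥ 6; Publisher 2: 5 ≥ 0). Publisher 2 gets 5.
Every other cell has a profitable deviation for at least one player. Highest of {9, 5} is 9.

9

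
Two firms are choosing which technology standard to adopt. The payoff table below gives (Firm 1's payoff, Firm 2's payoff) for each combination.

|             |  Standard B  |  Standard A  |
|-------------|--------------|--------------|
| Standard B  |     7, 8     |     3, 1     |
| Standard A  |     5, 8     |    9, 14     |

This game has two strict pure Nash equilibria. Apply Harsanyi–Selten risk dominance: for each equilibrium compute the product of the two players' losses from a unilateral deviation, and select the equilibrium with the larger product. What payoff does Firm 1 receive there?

At both Standard B: Firm 1 loses 7 − 5 = 2 by deviating; Firm 2 loses 8 − 1 = 7. Product = 2·7 = 14.
At both Standard A: Firm 1 loses 9 − 3 = 6 by deviating; Firm 2 loses 14 − 8 = 6. Product = 6·6 = 36.
36 > 14, so both Standard A is risk-dominant. Firm 1's payoff there is 9.

9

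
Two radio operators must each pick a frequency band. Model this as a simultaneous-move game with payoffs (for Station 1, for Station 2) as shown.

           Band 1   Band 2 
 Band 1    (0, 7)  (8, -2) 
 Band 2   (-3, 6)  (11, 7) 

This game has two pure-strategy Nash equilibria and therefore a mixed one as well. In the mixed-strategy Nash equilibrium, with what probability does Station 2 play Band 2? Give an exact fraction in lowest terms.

1/2

Station 2's mix q on Band 1 must make Station 1 indifferent between Band 1 and Band 2.
Station 1's payoff from Band 1: 0q + 8(1−q). From Band 2: (-3)q + 11(1−q).
Set equal: 3q = 3(1−q) → q = 3/6 = 1/2.
Probability on Band 2 is 1 − 1/2 = 1/2.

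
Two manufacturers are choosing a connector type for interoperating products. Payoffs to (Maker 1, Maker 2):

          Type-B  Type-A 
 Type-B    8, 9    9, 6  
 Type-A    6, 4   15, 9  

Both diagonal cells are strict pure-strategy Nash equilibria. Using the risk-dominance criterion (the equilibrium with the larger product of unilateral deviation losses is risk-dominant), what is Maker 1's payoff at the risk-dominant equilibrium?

15

At both Type-B: Maker 1 loses 8 − 6 = 2 by deviating; Maker 2 loses 9 − 6 = 3. Product = 2·3 = 6.
At both Type-A: Maker 1 loses 15 − 9 = 6 by deviating; Maker 2 loses 9 − 4 = 5. Product = 6·5 = 30.
30 > 6, so both Type-A is risk-dominant. Maker 1's payoff there is 15.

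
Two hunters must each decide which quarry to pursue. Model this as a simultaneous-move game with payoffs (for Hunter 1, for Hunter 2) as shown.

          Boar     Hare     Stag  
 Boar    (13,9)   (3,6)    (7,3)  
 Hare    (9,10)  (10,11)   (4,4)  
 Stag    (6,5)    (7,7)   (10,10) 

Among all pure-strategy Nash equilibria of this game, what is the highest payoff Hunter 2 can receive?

Both Boar is a pure NE (Hunter 1: 13 ≥ 9; Hunter 2: 9 ≥ 6). Hunter 2 gets 9.
Both Hare is a pure NE (Hunter 1: 10 ≥ 7; Hunter 2: 11 ≥ 10). Hunter 2 gets 11.
Both Stag is a pure NE (Hunter 1: 10 ≥ 7; Hunter 2: 10 ≥ 7). Hunter 2 gets 10.
Every other cell has a profitable deviation for at least one player. Highest of {9, 11, 10} is 11.

11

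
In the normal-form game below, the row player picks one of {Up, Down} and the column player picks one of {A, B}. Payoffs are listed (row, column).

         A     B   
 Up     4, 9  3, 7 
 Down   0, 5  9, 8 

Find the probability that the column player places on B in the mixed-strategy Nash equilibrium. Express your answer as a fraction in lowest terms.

2/5

The column player's mix q on A must make the row player indifferent between Up and Down.
The row player's payoff from Up: 4q + 3(1−q). From Down: 0q + 9(1−q).
Set equal: 4q = 6(1−q) → q = 6/10 = 3/5.
Probability on B is 1 − 3/5 = 2/5.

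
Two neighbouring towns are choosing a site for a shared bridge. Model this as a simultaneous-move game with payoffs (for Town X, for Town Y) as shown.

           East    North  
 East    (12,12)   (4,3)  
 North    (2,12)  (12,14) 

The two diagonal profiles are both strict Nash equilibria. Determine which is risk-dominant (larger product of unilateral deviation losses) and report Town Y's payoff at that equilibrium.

At both East: Town X loses 12 − 2 = 10 by deviating; Town Y loses 12 − 3 = 9. Product = 10·9 = 90.
At both North: Town X loses 12 − 4 = 8 by deviating; Town Y loses 14 − 12 = 2. Product = 8·2 = 16.
90 > 16, so both East is risk-dominant. Town Y's payoff there is 12.

12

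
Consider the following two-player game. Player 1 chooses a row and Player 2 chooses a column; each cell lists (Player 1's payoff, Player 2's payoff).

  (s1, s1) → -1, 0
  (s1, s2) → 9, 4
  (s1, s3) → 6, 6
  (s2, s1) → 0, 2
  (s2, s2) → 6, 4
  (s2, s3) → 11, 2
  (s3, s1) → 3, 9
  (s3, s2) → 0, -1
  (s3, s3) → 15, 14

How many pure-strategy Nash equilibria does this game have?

Both s3: Player 1 gets 15 (best alternative 11); Player 2 gets 14 (best alternative 9). Neither deviates — NE.
Both s1 is not a NE: Player 1 would switch to s3 (3 > -1).
No other cell survives both best-response checks, so there is 1 pure NE.

1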